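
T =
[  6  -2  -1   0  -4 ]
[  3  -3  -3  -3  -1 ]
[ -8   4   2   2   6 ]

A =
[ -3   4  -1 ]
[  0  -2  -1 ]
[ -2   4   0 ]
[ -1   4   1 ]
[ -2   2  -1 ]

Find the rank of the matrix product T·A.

First compute TA:
[[ -8,  16,   0],
 [  2,  -8,  -2],
 [  6, -12,   0]]
Now row reduce the product.
R2 ← R2 + (1/4)·R1: [0, -4, -2]
R3 ← R3 + (3/4)·R1: [0, 0, 0]
2 nonzero rows, so rank(TA) = 2.

2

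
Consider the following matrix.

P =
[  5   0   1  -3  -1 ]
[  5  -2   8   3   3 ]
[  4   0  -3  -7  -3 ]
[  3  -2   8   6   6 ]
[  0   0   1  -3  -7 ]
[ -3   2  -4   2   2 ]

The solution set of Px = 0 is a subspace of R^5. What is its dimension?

1

Row reduce to echelon form.
R2 ← R2 − R1: [0, -2, 7, 6, 4]
R3 ← R3 − (4/5)·R1: [0, 0, -19/5, -23/5, -11/5]
R4 ← R4 − (3/5)·R1: [0, -2, 37/5, 39/5, 33/5]
R6 ← R6 + (3/5)·R1: [0, 2, -17/5, 1/5, 7/5]
R4 ← R4 − R2: [0, 0, 2/5, 9/5, 13/5]
R6 ← R6 + R2: [0, 0, 18/5, 31/5, 27/5]
R4 ← R4 + (2/19)·R3: [0, 0, 0, 25/19, 45/19]
R5 ← R5 + (5/19)·R3: [0, 0, 0, -80/19, -144/19]
R6 ← R6 + (18/19)·R3: [0, 0, 0, 35/19, 63/19]
R5 ← R5 + (16/5)·R4: [0, 0, 0, 0, 0]
R6 ← R6 − (7/5)·R4: [0, 0, 0, 0, 0]
4 nonzero rows, so rank(P) = 4.
P has 5 columns; by rank–nullity, nullity = 5 − 4 = 1.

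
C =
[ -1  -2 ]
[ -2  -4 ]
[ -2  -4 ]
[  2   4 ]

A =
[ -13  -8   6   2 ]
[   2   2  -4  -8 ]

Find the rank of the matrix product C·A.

1

First compute CA:
[[  9,   4,   2,  14],
 [ 18,   8,   4,  28],
 [ 18,   8,   4,  28],
 [-18,  -8,  -4, -28]]
Now row reduce the product.
R2 ← R2 − (2)·R1: [0, 0, 0, 0]
R3 ← R3 − (2)·R1: [0, 0, 0, 0]
R4 ← R4 + (2)·R1: [0, 0, 0, 0]
1 nonzero row, so rank(CA) = 1.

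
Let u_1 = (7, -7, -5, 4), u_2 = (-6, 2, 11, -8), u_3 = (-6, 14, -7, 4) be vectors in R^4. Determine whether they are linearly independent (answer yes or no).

yes

Form the matrix with these vectors as rows and row reduce.
R2 ← R2 + (6/7)·R1: [0, -4, 47/7, -32/7]
R3 ← R3 + (6/7)·R1: [0, 8, -79/7, 52/7]
R3 ← R3 + (2)·R2: [0, 0, 15/7, -12/7]
3 nonzero rows, so the 3 vectors span a space of dimension 3.
Since 3 = 3, the vectors are linearly independent.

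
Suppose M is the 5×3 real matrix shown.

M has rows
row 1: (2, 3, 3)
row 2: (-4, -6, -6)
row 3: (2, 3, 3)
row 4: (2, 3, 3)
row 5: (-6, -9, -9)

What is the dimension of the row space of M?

Row reduce to echelon form.
R2 ← R2 + (2)·R1: [0, 0, 0]
R3 ← R3 − R1: [0, 0, 0]
R4 ← R4 − R1: [0, 0, 0]
R5 ← R5 + (3)·R1: [0, 0, 0]
Echelon form has 1 nonzero row, so rank(M) = 1.
The row space has dimension equal to the rank: 1.

1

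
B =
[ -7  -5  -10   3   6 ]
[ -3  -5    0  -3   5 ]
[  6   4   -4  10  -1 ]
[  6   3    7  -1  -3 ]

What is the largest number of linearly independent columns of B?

3

Row reduce to echelon form.
R2 ← R2 − (3/7)·R1: [0, -20/7, 30/7, -30/7, 17/7]
R3 ← R3 + (6/7)·R1: [0, -2/7, -88/7, 88/7, 29/7]
R4 ← R4 + (6/7)·R1: [0, -9/7, -11/7, 11/7, 15/7]
R3 ← R3 − (1/10)·R2: [0, 0, -13, 13, 39/10]
R4 ← R4 − (9/20)·R2: [0, 0, -7/2, 7/2, 21/20]
R4 ← R4 − (7/26)·R3: [0, 0, 0, 0, 0]
Echelon form has 3 nonzero rows, so rank(B) = 3.
The rank gives the maximum number of linearly independent columns: 3.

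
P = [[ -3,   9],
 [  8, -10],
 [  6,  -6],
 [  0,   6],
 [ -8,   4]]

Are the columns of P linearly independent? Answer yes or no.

yes

Row reduce P to echelon form.
R2 ← R2 + (8/3)·R1: [0, 14]
R3 ← R3 + (2)·R1: [0, 12]
R5 ← R5 − (8/3)·R1: [0, -20]
R3 ← R3 − (6/7)·R2: [0, 0]
R4 ← R4 − (3/7)·R2: [0, 0]
R5 ← R5 + (10/7)·R2: [0, 0]
2 pivots among 2 columns.
Every column is a pivot column, so the columns are linearly independent.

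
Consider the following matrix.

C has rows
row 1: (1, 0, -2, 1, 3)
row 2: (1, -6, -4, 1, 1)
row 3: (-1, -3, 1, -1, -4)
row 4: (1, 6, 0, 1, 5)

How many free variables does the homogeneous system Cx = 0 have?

Row reduce to echelon form.
R2 ← R2 − R1: [0, -6, -2, 0, -2]
R3 ← R3 + R1: [0, -3, -1, 0, -1]
R4 ← R4 − R1: [0, 6, 2, 0, 2]
R3 ← R3 − (1/2)·R2: [0, 0, 0, 0, 0]
R4 ← R4 + R2: [0, 0, 0, 0, 0]
2 nonzero rows, so rank(C) = 2.
C has 5 columns; by rank–nullity, nullity = 5 − 2 = 3.

3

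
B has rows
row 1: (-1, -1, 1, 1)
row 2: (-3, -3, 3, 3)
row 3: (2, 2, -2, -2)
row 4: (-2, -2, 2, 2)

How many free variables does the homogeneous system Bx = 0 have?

Row reduce to echelon form.
R2 ← R2 − (3)·R1: [0, 0, 0, 0]
R3 ← R3 + (2)·R1: [0, 0, 0, 0]
R4 ← R4 − (2)·R1: [0, 0, 0, 0]
1 nonzero row, so rank(B) = 1.
B has 4 columns; by rank–nullity, nullity = 4 − 1 = 3.

3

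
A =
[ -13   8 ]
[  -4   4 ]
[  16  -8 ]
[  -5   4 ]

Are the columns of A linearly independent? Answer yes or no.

Row reduce A to echelon form.
R2 ← R2 − (4/13)·R1: [0, 20/13]
R3 ← R3 + (16/13)·R1: [0, 24/13]
R4 ← R4 − (5/13)·R1: [0, 12/13]
R3 ← R3 − (6/5)·R2: [0, 0]
R4 ← R4 − (3/5)·R2: [0, 0]
2 pivots among 2 columns.
Every column is a pivot column, so the columns are linearly independent.

yes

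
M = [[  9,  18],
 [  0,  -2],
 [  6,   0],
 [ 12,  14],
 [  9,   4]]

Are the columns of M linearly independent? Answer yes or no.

Row reduce M to echelon form.
R3 ← R3 − (2/3)·R1: [0, -12]
R4 ← R4 − (4/3)·R1: [0, -10]
R5 ← R5 − R1: [0, -14]
R3 ← R3 − (6)·R2: [0, 0]
R4 ← R4 − (5)·R2: [0, 0]
R5 ← R5 − (7)·R2: [0, 0]
2 pivots among 2 columns.
Every column is a pivot column, so the columns are linearly independent.

yes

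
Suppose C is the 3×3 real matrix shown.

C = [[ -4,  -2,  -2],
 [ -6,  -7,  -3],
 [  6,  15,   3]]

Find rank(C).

Row reduce to echelon form.
R2 ← R2 − (3/2)·R1: [0, -4, 0]
R3 ← R3 + (3/2)·R1: [0, 12, 0]
R3 ← R3 + (3)·R2: [0, 0, 0]
Echelon form has 2 nonzero rows, so rank(C) = 2.

2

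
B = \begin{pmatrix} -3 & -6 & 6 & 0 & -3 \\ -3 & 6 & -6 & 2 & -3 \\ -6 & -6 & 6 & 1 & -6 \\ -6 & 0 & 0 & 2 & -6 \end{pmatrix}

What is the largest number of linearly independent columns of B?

Row reduce to echelon form.
R2 ← R2 − R1: [0, 12, -12, 2, 0]
R3 ← R3 − (2)·R1: [0, 6, -6, 1, 0]
R4 ← R4 − (2)·R1: [0, 12, -12, 2, 0]
R3 ← R3 − (1/2)·R2: [0, 0, 0, 0, 0]
R4 ← R4 − R2: [0, 0, 0, 0, 0]
Echelon form has 2 nonzero rows, so rank(B) = 2.
The rank gives the maximum number of linearly independent columns: 2.

2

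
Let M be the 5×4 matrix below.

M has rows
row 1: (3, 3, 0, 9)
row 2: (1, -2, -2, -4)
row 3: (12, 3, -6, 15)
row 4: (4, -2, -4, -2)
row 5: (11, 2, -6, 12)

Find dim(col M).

Row reduce to echelon form.
R2 ← R2 − (1/3)·R1: [0, -3, -2, -7]
R3 ← R3 − (4)·R1: [0, -9, -6, -21]
R4 ← R4 − (4/3)·R1: [0, -6, -4, -14]
R5 ← R5 − (11/3)·R1: [0, -9, -6, -21]
R3 ← R3 − (3)·R2: [0, 0, 0, 0]
R4 ← R4 − (2)·R2: [0, 0, 0, 0]
R5 ← R5 − (3)·R2: [0, 0, 0, 0]
Echelon form has 2 nonzero rows, so rank(M) = 2.
The column space has dimension equal to the rank: 2.

2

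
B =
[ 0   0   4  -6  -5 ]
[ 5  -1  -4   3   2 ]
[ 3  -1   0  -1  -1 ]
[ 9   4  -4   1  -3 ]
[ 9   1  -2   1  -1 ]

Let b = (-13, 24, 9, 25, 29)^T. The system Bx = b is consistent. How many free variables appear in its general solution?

Row reduce the augmented matrix [B | b].
Swap R1 ↔ R2
R3 ← R3 − (3/5)·R1: [0, -2/5, 12/5, -14/5, -11/5, -27/5]
R4 ← R4 − (9/5)·R1: [0, 29/5, 16/5, -22/5, -33/5, -91/5]
R5 ← R5 − (9/5)·R1: [0, 14/5, 26/5, -22/5, -23/5, -71/5]
Swap R2 ↔ R3
R4 ← R4 + (29/2)·R2: [0, 0, 38, -45, -77/2, -193/2]
R5 ← R5 + (7)·R2: [0, 0, 22, -24, -20, -52]
R4 ← R4 − (19/2)·R3: [0, 0, 0, 12, 9, 27]
R5 ← R5 − (11/2)·R3: [0, 0, 0, 9, 15/2, 39/2]
R5 ← R5 − (3/4)·R4: [0, 0, 0, 0, 3/4, -3/4]
The echelon form has 5 nonzero rows, and every pivot lies in the first 5 columns, so rank(B) = rank([B|b]) = 5.
The system is consistent.
Free variables = (unknowns) − (rank) = 5 − 5 = 0.

0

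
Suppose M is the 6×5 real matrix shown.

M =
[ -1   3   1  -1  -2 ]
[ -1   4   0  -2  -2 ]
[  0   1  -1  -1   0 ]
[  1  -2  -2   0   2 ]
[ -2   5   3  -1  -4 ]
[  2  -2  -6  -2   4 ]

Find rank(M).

Row reduce to echelon form.
R2 ← R2 − R1: [0, 1, -1, -1, 0]
R4 ← R4 + R1: [0, 1, -1, -1, 0]
R5 ← R5 − (2)·R1: [0, -1, 1, 1, 0]
R6 ← R6 + (2)·R1: [0, 4, -4, -4, 0]
R3 ← R3 − R2: [0, 0, 0, 0, 0]
R4 ← R4 − R2: [0, 0, 0, 0, 0]
R5 ← R5 + R2: [0, 0, 0, 0, 0]
R6 ← R6 − (4)·R2: [0, 0, 0, 0, 0]
Echelon form has 2 nonzero rows, so rank(M) = 2.

2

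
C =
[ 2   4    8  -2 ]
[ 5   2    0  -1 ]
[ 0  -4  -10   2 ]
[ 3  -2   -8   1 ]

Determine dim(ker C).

2

Row reduce to echelon form.
R2 ← R2 − (5/2)·R1: [0, -8, -20, 4]
R4 ← R4 − (3/2)·R1: [0, -8, -20, 4]
R3 ← R3 − (1/2)·R2: [0, 0, 0, 0]
R4 ← R4 − R2: [0, 0, 0, 0]
2 nonzero rows, so rank(C) = 2.
C has 4 columns; by rank–nullity, nullity = 4 − 2 = 2.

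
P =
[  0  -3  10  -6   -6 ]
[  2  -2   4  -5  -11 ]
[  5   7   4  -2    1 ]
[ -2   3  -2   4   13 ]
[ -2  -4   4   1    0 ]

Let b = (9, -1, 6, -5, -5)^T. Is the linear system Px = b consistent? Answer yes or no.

Row reduce the augmented matrix [P | b].
Swap R1 ↔ R2
R3 ← R3 − (5/2)·R1: [0, 12, -6, 21/2, 57/2, 17/2]
R4 ← R4 + R1: [0, 1, 2, -1, 2, -6]
R5 ← R5 + R1: [0, -6, 8, -4, -11, -6]
R3 ← R3 + (4)·R2: [0, 0, 34, -27/2, 9/2, 89/2]
R4 ← R4 + (1/3)·R2: [0, 0, 16/3, -3, 0, -3]
R5 ← R5 − (2)·R2: [0, 0, -12, 8, 1, -24]
R4 ← R4 − (8/51)·R3: [0, 0, 0, -15/17, -12/17, -509/51]
R5 ← R5 + (6/17)·R3: [0, 0, 0, 55/17, 44/17, -141/17]
R5 ← R5 + (11/3)·R4: [0, 0, 0, 0, 0, -404/9]
The echelon form has 5 nonzero rows; the last pivot sits in the augmented column, so rank(P) = 4 but rank([P|b]) = 5.
Since the ranks differ, the system is inconsistent.

no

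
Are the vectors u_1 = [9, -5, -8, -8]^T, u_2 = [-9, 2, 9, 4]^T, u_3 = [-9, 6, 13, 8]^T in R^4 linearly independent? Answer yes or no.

Form the matrix with these vectors as rows and row reduce.
R2 ← R2 + R1: [0, -3, 1, -4]
R3 ← R3 + R1: [0, 1, 5, 0]
R3 ← R3 + (1/3)·R2: [0, 0, 16/3, -4/3]
3 nonzero rows, so the 3 vectors span a space of dimension 3.
Since 3 = 3, the vectors are linearly independent.

yes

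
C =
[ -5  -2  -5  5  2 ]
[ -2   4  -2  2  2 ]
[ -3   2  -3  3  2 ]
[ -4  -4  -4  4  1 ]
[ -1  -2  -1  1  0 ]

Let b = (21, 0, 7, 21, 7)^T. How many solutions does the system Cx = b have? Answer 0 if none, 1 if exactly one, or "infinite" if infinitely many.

infinite

Row reduce the augmented matrix [C | b].
R2 ← R2 − (2/5)·R1: [0, 24/5, 0, 0, 6/5, -42/5]
R3 ← R3 − (3/5)·R1: [0, 16/5, 0, 0, 4/5, -28/5]
R4 ← R4 − (4/5)·R1: [0, -12/5, 0, 0, -3/5, 21/5]
R5 ← R5 − (1/5)·R1: [0, -8/5, 0, 0, -2/5, 14/5]
R3 ← R3 − (2/3)·R2: [0, 0, 0, 0, 0, 0]
R4 ← R4 + (1/2)·R2: [0, 0, 0, 0, 0, 0]
R5 ← R5 + (1/3)·R2: [0, 0, 0, 0, 0, 0]
The echelon form has 2 nonzero rows, and every pivot lies in the first 5 columns, so rank(C) = rank([C|b]) = 2.
The system is consistent.
rank = 2 < 5 unknowns, so there are infinitely many solutions.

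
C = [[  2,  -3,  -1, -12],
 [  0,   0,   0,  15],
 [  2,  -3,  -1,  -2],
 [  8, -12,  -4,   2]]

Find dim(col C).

Row reduce to echelon form.
R3 ← R3 − R1: [0, 0, 0, 10]
R4 ← R4 − (4)·R1: [0, 0, 0, 50]
R3 ← R3 − (2/3)·R2: [0, 0, 0, 0]
R4 ← R4 − (10/3)·R2: [0, 0, 0, 0]
Echelon form has 2 nonzero rows, so rank(C) = 2.
The column space has dimension equal to the rank: 2.

2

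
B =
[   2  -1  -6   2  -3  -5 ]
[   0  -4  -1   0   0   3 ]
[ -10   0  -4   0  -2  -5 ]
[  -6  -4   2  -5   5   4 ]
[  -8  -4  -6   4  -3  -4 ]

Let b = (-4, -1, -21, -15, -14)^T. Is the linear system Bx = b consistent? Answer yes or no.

Row reduce the augmented matrix [B | b].
R3 ← R3 + (5)·R1: [0, -5, -34, 10, -17, -30, -41]
R4 ← R4 + (3)·R1: [0, -7, -16, 1, -4, -11, -27]
R5 ← R5 + (4)·R1: [0, -8, -30, 12, -15, -24, -30]
R3 ← R3 − (5/4)·R2: [0, 0, -131/4, 10, -17, -135/4, -159/4]
R4 ← R4 − (7/4)·R2: [0, 0, -57/4, 1, -4, -65/4, -101/4]
R5 ← R5 − (2)·R2: [0, 0, -28, 12, -15, -30, -28]
R4 ← R4 − (57/131)·R3: [0, 0, 0, -439/131, 445/131, -205/131, -1042/131]
R5 ← R5 − (112/131)·R3: [0, 0, 0, 452/131, -61/131, -150/131, 784/131]
R5 ← R5 + (452/439)·R4: [0, 0, 0, 0, 1331/439, -1210/439, -968/439]
The echelon form has 5 nonzero rows, and every pivot lies in the first 6 columns, so rank(B) = rank([B|b]) = 5.
The system is consistent.

yes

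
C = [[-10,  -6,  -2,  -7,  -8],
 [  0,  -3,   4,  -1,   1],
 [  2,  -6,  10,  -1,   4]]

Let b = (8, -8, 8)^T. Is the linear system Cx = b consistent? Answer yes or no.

Row reduce the augmented matrix [C | b].
R3 ← R3 + (1/5)·R1: [0, -36/5, 48/5, -12/5, 12/5, 48/5]
R3 ← R3 − (12/5)·R2: [0, 0, 0, 0, 0, 144/5]
The echelon form has 3 nonzero rows; the last pivot sits in the augmented column, so rank(C) = 2 but rank([C|b]) = 3.
Since the ranks differ, the system is inconsistent.

no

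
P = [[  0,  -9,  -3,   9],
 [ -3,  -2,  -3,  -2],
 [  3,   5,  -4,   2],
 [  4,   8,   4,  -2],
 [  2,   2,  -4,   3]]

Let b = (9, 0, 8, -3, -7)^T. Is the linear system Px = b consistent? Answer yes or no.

Row reduce the augmented matrix [P | b].
Swap R1 ↔ R2
R3 ← R3 + R1: [0, 3, -7, 0, 8]
R4 ← R4 + (4/3)·R1: [0, 16/3, 0, -14/3, -3]
R5 ← R5 + (2/3)·R1: [0, 2/3, -6, 5/3, -7]
R3 ← R3 + (1/3)·R2: [0, 0, -8, 3, 11]
R4 ← R4 + (16/27)·R2: [0, 0, -16/9, 2/3, 7/3]
R5 ← R5 + (2/27)·R2: [0, 0, -56/9, 7/3, -19/3]
R4 ← R4 − (2/9)·R3: [0, 0, 0, 0, -1/9]
R5 ← R5 − (7/9)·R3: [0, 0, 0, 0, -134/9]
R5 ← R5 − (134)·R4: [0, 0, 0, 0, 0]
The echelon form has 4 nonzero rows; the last pivot sits in the augmented column, so rank(P) = 3 but rank([P|b]) = 4.
Since the ranks differ, the system is inconsistent.

no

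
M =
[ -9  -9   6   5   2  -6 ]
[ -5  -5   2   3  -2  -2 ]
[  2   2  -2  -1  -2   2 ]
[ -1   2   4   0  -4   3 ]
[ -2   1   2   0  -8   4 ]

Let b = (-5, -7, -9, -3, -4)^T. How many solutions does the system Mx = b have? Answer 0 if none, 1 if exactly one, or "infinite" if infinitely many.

Row reduce the augmented matrix [M | b].
R2 ← R2 − (5/9)·R1: [0, 0, -4/3, 2/9, -28/9, 4/3, -38/9]
R3 ← R3 + (2/9)·R1: [0, 0, -2/3, 1/9, -14/9, 2/3, -91/9]
R4 ← R4 − (1/9)·R1: [0, 3, 10/3, -5/9, -38/9, 11/3, -22/9]
R5 ← R5 − (2/9)·R1: [0, 3, 2/3, -10/9, -76/9, 16/3, -26/9]
Swap R2 ↔ R4
R5 ← R5 − R2: [0, 0, -8/3, -5/9, -38/9, 5/3, -4/9]
R4 ← R4 − (2)·R3: [0, 0, 0, 0, 0, 0, 16]
R5 ← R5 − (4)·R3: [0, 0, 0, -1, 2, -1, 40]
Swap R4 ↔ R5
The echelon form has 5 nonzero rows; the last pivot sits in the augmented column, so rank(M) = 4 but rank([M|b]) = 5.
Since the ranks differ, the system is inconsistent.
It has no solutions.

0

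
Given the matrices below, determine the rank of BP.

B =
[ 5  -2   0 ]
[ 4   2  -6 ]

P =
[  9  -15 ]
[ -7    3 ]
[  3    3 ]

2

First compute BP:
[[ 59, -81],
 [  4, -72]]
Now row reduce the product.
R2 ← R2 − (4/59)·R1: [0, -3924/59]
2 nonzero rows, so rank(BP) = 2.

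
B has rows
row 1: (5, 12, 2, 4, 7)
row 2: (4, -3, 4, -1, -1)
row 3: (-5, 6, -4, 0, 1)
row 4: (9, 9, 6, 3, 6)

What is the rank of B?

3

Row reduce to echelon form.
R2 ← R2 − (4/5)·R1: [0, -63/5, 12/5, -21/5, -33/5]
R3 ← R3 + R1: [0, 18, -2, 4, 8]
R4 ← R4 − (9/5)·R1: [0, -63/5, 12/5, -21/5, -33/5]
R3 ← R3 + (10/7)·R2: [0, 0, 10/7, -2, -10/7]
R4 ← R4 − R2: [0, 0, 0, 0, 0]
Echelon form has 3 nonzero rows, so rank(B) = 3.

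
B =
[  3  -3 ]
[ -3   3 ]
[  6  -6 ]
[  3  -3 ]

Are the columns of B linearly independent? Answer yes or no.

Row reduce B to echelon form.
R2 ← R2 + R1: [0, 0]
R3 ← R3 − (2)·R1: [0, 0]
R4 ← R4 − R1: [0, 0]
1 pivot among 2 columns.
Only 1 < 2 pivot columns, so the columns are linearly dependent.

no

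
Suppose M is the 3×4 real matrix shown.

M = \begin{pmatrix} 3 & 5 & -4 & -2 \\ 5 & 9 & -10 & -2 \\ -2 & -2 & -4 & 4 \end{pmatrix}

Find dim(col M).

Row reduce to echelon form.
R2 ← R2 − (5/3)·R1: [0, 2/3, -10/3, 4/3]
R3 ← R3 + (2/3)·R1: [0, 4/3, -20/3, 8/3]
R3 ← R3 − (2)·R2: [0, 0, 0, 0]
Echelon form has 2 nonzero rows, so rank(M) = 2.
The column space has dimension equal to the rank: 2.

2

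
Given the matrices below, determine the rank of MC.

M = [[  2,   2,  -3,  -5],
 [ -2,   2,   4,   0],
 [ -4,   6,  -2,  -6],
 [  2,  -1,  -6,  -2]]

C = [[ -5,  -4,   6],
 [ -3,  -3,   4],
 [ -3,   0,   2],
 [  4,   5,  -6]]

First compute MC:
[[-27, -39,  44],
 [ -8,   2,   4],
 [-16, -32,  32],
 [  3, -15,   8]]
Now row reduce the product.
R2 ← R2 − (8/27)·R1: [0, 122/9, -244/27]
R3 ← R3 − (16/27)·R1: [0, -80/9, 160/27]
R4 ← R4 + (1/9)·R1: [0, -58/3, 116/9]
R3 ← R3 + (40/61)·R2: [0, 0, 0]
R4 ← R4 + (87/61)·R2: [0, 0, 0]
2 nonzero rows, so rank(MC) = 2.

2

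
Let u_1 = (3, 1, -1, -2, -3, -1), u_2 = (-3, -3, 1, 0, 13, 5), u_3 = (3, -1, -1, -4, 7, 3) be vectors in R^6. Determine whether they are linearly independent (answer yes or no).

Form the matrix with these vectors as rows and row reduce.
R2 ← R2 + R1: [0, -2, 0, -2, 10, 4]
R3 ← R3 − R1: [0, -2, 0, -2, 10, 4]
R3 ← R3 − R2: [0, 0, 0, 0, 0, 0]
2 nonzero rows, so the 3 vectors span a space of dimension 2.
Since 2 < 3, the vectors are linearly dependent.

no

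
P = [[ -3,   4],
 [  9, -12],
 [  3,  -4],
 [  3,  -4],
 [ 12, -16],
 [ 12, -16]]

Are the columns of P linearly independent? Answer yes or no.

Row reduce P to echelon form.
R2 ← R2 + (3)·R1: [0, 0]
R3 ← R3 + R1: [0, 0]
R4 ← R4 + R1: [0, 0]
R5 ← R5 + (4)·R1: [0, 0]
R6 ← R6 + (4)·R1: [0, 0]
1 pivot among 2 columns.
Only 1 < 2 pivot columns, so the columns are linearly dependent.

no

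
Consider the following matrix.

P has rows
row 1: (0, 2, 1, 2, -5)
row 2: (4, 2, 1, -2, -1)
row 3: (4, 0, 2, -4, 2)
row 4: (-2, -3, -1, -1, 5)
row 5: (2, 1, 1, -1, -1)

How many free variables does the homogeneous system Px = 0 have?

2

Row reduce to echelon form.
Swap R1 ↔ R2
R3 ← R3 − R1: [0, -2, 1, -2, 3]
R4 ← R4 + (1/2)·R1: [0, -2, -1/2, -2, 9/2]
R5 ← R5 − (1/2)·R1: [0, 0, 1/2, 0, -1/2]
R3 ← R3 + R2: [0, 0, 2, 0, -2]
R4 ← R4 + R2: [0, 0, 1/2, 0, -1/2]
R4 ← R4 − (1/4)·R3: [0, 0, 0, 0, 0]
R5 ← R5 − (1/4)·R3: [0, 0, 0, 0, 0]
3 nonzero rows, so rank(P) = 3.
P has 5 columns; by rank–nullity, nullity = 5 − 3 = 2.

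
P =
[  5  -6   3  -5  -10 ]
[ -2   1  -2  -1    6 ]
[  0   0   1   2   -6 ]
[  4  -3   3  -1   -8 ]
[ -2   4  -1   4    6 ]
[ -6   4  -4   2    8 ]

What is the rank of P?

3

Row reduce to echelon form.
R2 ← R2 + (2/5)·R1: [0, -7/5, -4/5, -3, 2]
R4 ← R4 − (4/5)·R1: [0, 9/5, 3/5, 3, 0]
R5 ← R5 + (2/5)·R1: [0, 8/5, 1/5, 2, 2]
R6 ← R6 + (6/5)·R1: [0, -16/5, -2/5, -4, -4]
R4 ← R4 + (9/7)·R2: [0, 0, -3/7, -6/7, 18/7]
R5 ← R5 + (8/7)·R2: [0, 0, -5/7, -10/7, 30/7]
R6 ← R6 − (16/7)·R2: [0, 0, 10/7, 20/7, -60/7]
R4 ← R4 + (3/7)·R3: [0, 0, 0, 0, 0]
R5 ← R5 + (5/7)·R3: [0, 0, 0, 0, 0]
R6 ← R6 − (10/7)·R3: [0, 0, 0, 0, 0]
Echelon form has 3 nonzero rows, so rank(P) = 3.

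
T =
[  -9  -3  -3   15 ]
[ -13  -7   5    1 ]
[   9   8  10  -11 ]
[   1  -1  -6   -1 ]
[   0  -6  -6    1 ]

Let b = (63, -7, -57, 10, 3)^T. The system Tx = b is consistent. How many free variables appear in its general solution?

Row reduce the augmented matrix [T | b].
R2 ← R2 − (13/9)·R1: [0, -8/3, 28/3, -62/3, -98]
R3 ← R3 + R1: [0, 5, 7, 4, 6]
R4 ← R4 + (1/9)·R1: [0, -4/3, -19/3, 2/3, 17]
R3 ← R3 + (15/8)·R2: [0, 0, 49/2, -139/4, -711/4]
R4 ← R4 − (1/2)·R2: [0, 0, -11, 11, 66]
R5 ← R5 − (9/4)·R2: [0, 0, -27, 95/2, 447/2]
R4 ← R4 + (22/49)·R3: [0, 0, 0, -451/98, -1353/98]
R5 ← R5 + (54/49)·R3: [0, 0, 0, 451/49, 1353/49]
R5 ← R5 + (2)·R4: [0, 0, 0, 0, 0]
The echelon form has 4 nonzero rows, and every pivot lies in the first 4 columns, so rank(T) = rank([T|b]) = 4.
The system is consistent.
Free variables = (unknowns) − (rank) = 4 − 4 = 0.

0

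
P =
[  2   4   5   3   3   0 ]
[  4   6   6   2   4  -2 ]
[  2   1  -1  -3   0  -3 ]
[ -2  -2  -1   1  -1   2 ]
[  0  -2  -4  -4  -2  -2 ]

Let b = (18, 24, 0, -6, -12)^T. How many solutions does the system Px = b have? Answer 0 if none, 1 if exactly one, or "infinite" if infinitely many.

Row reduce the augmented matrix [P | b].
R2 ← R2 − (2)·R1: [0, -2, -4, -4, -2, -2, -12]
R3 ← R3 − R1: [0, -3, -6, -6, -3, -3, -18]
R4 ← R4 + R1: [0, 2, 4, 4, 2, 2, 12]
R3 ← R3 − (3/2)·R2: [0, 0, 0, 0, 0, 0, 0]
R4 ← R4 + R2: [0, 0, 0, 0, 0, 0, 0]
R5 ← R5 − R2: [0, 0, 0, 0, 0, 0, 0]
The echelon form has 2 nonzero rows, and every pivot lies in the first 6 columns, so rank(P) = rank([P|b]) = 2.
The system is consistent.
rank = 2 < 6 unknowns, so there are infinitely many solutions.

infinite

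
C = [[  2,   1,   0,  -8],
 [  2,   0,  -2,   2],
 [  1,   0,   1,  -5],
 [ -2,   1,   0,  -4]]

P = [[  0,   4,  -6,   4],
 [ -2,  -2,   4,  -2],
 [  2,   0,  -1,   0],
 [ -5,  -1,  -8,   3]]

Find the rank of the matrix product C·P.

First compute CP:
[[ 38,  14,  56, -18],
 [-14,   6, -26,  14],
 [ 27,   9,  33, -11],
 [ 18,  -6,  48, -22]]
Now row reduce the product.
R2 ← R2 + (7/19)·R1: [0, 212/19, -102/19, 140/19]
R3 ← R3 − (27/38)·R1: [0, -18/19, -129/19, 34/19]
R4 ← R4 − (9/19)·R1: [0, -240/19, 408/19, -256/19]
R3 ← R3 + (9/106)·R2: [0, 0, -384/53, 128/53]
R4 ← R4 + (60/53)·R2: [0, 0, 816/53, -272/53]
R4 ← R4 + (17/8)·R3: [0, 0, 0, 0]
3 nonzero rows, so rank(CP) = 3.

3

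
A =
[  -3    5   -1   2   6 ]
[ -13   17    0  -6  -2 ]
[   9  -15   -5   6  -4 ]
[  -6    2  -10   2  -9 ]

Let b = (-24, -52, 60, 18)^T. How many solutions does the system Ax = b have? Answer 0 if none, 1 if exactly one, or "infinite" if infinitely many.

infinite

Row reduce the augmented matrix [A | b].
R2 ← R2 − (13/3)·R1: [0, -14/3, 13/3, -44/3, -28, 52]
R3 ← R3 + (3)·R1: [0, 0, -8, 12, 14, -12]
R4 ← R4 − (2)·R1: [0, -8, -8, -2, -21, 66]
R4 ← R4 − (12/7)·R2: [0, 0, -108/7, 162/7, 27, -162/7]
R4 ← R4 − (27/14)·R3: [0, 0, 0, 0, 0, 0]
The echelon form has 3 nonzero rows, and every pivot lies in the first 5 columns, so rank(A) = rank([A|b]) = 3.
The system is consistent.
rank = 3 < 5 unknowns, so there are infinitely many solutions.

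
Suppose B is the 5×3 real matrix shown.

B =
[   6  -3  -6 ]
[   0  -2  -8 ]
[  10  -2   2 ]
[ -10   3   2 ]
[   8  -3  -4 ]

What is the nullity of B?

Row reduce to echelon form.
R3 ← R3 − (5/3)·R1: [0, 3, 12]
R4 ← R4 + (5/3)·R1: [0, -2, -8]
R5 ← R5 − (4/3)·R1: [0, 1, 4]
R3 ← R3 + (3/2)·R2: [0, 0, 0]
R4 ← R4 − R2: [0, 0, 0]
R5 ← R5 + (1/2)·R2: [0, 0, 0]
2 nonzero rows, so rank(B) = 2.
B has 3 columns; by rank–nullity, nullity = 3 − 2 = 1.

1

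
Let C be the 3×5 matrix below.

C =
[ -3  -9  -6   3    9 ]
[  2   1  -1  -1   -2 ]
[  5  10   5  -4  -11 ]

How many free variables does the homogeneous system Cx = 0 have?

3

Row reduce to echelon form.
R2 ← R2 + (2/3)·R1: [0, -5, -5, 1, 4]
R3 ← R3 + (5/3)·R1: [0, -5, -5, 1, 4]
R3 ← R3 − R2: [0, 0, 0, 0, 0]
2 nonzero rows, so rank(C) = 2.
C has 5 columns; by rank–nullity, nullity = 5 − 2 = 3.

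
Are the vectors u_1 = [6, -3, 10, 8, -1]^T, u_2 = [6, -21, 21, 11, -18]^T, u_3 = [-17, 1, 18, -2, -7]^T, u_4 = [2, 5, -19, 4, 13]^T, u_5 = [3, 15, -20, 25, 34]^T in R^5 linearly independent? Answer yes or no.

Form the matrix with these vectors as rows and row reduce.
R2 ← R2 − R1: [0, -18, 11, 3, -17]
R3 ← R3 + (17/6)·R1: [0, -15/2, 139/3, 62/3, -59/6]
R4 ← R4 − (1/3)·R1: [0, 6, -67/3, 4/3, 40/3]
R5 ← R5 − (1/2)·R1: [0, 33/2, -25, 21, 69/2]
R3 ← R3 − (5/12)·R2: [0, 0, 167/4, 233/12, -11/4]
R4 ← R4 + (1/3)·R2: [0, 0, -56/3, 7/3, 23/3]
R5 ← R5 + (11/12)·R2: [0, 0, -179/12, 95/4, 227/12]
R4 ← R4 + (224/501)·R3: [0, 0, 0, 16555/1503, 1075/167]
R5 ← R5 + (179/501)·R3: [0, 0, 0, 46123/1503, 2995/167]
R5 ← R5 − (599/215)·R4: [0, 0, 0, 0, 0]
4 nonzero rows, so the 5 vectors span a space of dimension 4.
Since 4 < 5, the vectors are linearly dependent.

no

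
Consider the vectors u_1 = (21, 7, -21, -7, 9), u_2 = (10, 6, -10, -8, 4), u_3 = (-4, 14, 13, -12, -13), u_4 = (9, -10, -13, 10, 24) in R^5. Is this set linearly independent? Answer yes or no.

yes

Form the matrix with these vectors as rows and row reduce.
R2 ← R2 − (10/21)·R1: [0, 8/3, 0, -14/3, -2/7]
R3 ← R3 + (4/21)·R1: [0, 46/3, 9, -40/3, -79/7]
R4 ← R4 − (3/7)·R1: [0, -13, -4, 13, 141/7]
R3 ← R3 − (23/4)·R2: [0, 0, 9, 27/2, -135/14]
R4 ← R4 + (39/8)·R2: [0, 0, -4, -39/4, 75/4]
R4 ← R4 + (4/9)·R3: [0, 0, 0, -15/4, 405/28]
4 nonzero rows, so the 4 vectors span a space of dimension 4.
Since 4 = 4, the vectors are linearly independent.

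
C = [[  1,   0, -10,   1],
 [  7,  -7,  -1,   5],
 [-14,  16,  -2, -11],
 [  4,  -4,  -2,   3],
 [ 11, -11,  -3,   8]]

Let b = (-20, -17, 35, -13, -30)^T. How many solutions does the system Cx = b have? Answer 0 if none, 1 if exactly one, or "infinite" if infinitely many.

Row reduce the augmented matrix [C | b].
R2 ← R2 − (7)·R1: [0, -7, 69, -2, 123]
R3 ← R3 + (14)·R1: [0, 16, -142, 3, -245]
R4 ← R4 − (4)·R1: [0, -4, 38, -1, 67]
R5 ← R5 − (11)·R1: [0, -11, 107, -3, 190]
R3 ← R3 + (16/7)·R2: [0, 0, 110/7, -11/7, 253/7]
R4 ← R4 − (4/7)·R2: [0, 0, -10/7, 1/7, -23/7]
R5 ← R5 − (11/7)·R2: [0, 0, -10/7, 1/7, -23/7]
R4 ← R4 + (1/11)·R3: [0, 0, 0, 0, 0]
R5 ← R5 + (1/11)·R3: [0, 0, 0, 0, 0]
The echelon form has 3 nonzero rows, and every pivot lies in the first 4 columns, so rank(C) = rank([C|b]) = 3.
The system is consistent.
rank = 3 < 4 unknowns, so there are infinitely many solutions.

infinite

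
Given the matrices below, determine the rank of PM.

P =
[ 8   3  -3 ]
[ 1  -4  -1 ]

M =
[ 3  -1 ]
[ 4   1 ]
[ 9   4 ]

First compute PM:
[[  9, -17],
 [-22,  -9]]
Now row reduce the product.
R2 ← R2 + (22/9)·R1: [0, -455/9]
2 nonzero rows, so rank(PM) = 2.

2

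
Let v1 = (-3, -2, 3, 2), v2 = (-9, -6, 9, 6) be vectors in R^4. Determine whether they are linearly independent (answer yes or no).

no

Form the matrix with these vectors as rows and row reduce.
R2 ← R2 − (3)·R1: [0, 0, 0, 0]
1 nonzero row, so the 2 vectors span a space of dimension 1.
Since 1 < 2, the vectors are linearly dependent.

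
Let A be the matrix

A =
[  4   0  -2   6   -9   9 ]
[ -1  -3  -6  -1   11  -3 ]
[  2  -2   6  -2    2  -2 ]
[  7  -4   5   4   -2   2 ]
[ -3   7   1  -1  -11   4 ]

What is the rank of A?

5

Row reduce to echelon form.
R2 ← R2 + (1/4)·R1: [0, -3, -13/2, 1/2, 35/4, -3/4]
R3 ← R3 − (1/2)·R1: [0, -2, 7, -5, 13/2, -13/2]
R4 ← R4 − (7/4)·R1: [0, -4, 17/2, -13/2, 55/4, -55/4]
R5 ← R5 + (3/4)·R1: [0, 7, -1/2, 7/2, -71/4, 43/4]
R3 ← R3 − (2/3)·R2: [0, 0, 34/3, -16/3, 2/3, -6]
R4 ← R4 − (4/3)·R2: [0, 0, 103/6, -43/6, 25/12, -51/4]
R5 ← R5 + (7/3)·R2: [0, 0, -47/3, 14/3, 8/3, 9]
R4 ← R4 − (103/68)·R3: [0, 0, 0, 31/34, 73/68, -249/68]
R5 ← R5 + (47/34)·R3: [0, 0, 0, -46/17, 61/17, 12/17]
R5 ← R5 + (92/31)·R4: [0, 0, 0, 0, 210/31, -315/31]
Echelon form has 5 nonzero rows, so rank(A) = 5.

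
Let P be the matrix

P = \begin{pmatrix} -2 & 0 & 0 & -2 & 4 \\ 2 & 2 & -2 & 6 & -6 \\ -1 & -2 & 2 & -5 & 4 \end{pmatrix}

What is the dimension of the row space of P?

Row reduce to echelon form.
R2 ← R2 + R1: [0, 2, -2, 4, -2]
R3 ← R3 − (1/2)·R1: [0, -2, 2, -4, 2]
R3 ← R3 + R2: [0, 0, 0, 0, 0]
Echelon form has 2 nonzero rows, so rank(P) = 2.
The row space has dimension equal to the rank: 2.

2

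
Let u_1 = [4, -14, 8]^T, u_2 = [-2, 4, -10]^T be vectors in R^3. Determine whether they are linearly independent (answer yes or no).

Form the matrix with these vectors as rows and row reduce.
R2 ← R2 + (1/2)·R1: [0, -3, -6]
2 nonzero rows, so the 2 vectors span a space of dimension 2.
Since 2 = 2, the vectors are linearly independent.

yes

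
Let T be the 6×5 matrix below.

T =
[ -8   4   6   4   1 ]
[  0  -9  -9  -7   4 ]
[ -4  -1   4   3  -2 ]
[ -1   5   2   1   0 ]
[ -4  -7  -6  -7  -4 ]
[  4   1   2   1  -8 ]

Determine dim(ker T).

1

Row reduce to echelon form.
R3 ← R3 − (1/2)·R1: [0, -3, 1, 1, -5/2]
R4 ← R4 − (1/8)·R1: [0, 9/2, 5/4, 1/2, -1/8]
R5 ← R5 − (1/2)·R1: [0, -9, -9, -9, -9/2]
R6 ← R6 + (1/2)·R1: [0, 3, 5, 3, -15/2]
R3 ← R3 − (1/3)·R2: [0, 0, 4, 10/3, -23/6]
R4 ← R4 + (1/2)·R2: [0, 0, -13/4, -3, 15/8]
R5 ← R5 − R2: [0, 0, 0, -2, -17/2]
R6 ← R6 + (1/3)·R2: [0, 0, 2, 2/3, -37/6]
R4 ← R4 + (13/16)·R3: [0, 0, 0, -7/24, -119/96]
R6 ← R6 − (1/2)·R3: [0, 0, 0, -1, -17/4]
R5 ← R5 − (48/7)·R4: [0, 0, 0, 0, 0]
R6 ← R6 − (24/7)·R4: [0, 0, 0, 0, 0]
4 nonzero rows, so rank(T) = 4.
T has 5 columns; by rank–nullity, nullity = 5 − 4 = 1.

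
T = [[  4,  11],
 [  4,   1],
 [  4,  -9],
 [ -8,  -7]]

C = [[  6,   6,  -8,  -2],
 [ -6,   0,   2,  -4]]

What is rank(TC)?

2

First compute TC:
[[-42,  24, -10, -52],
 [ 18,  24, -30, -12],
 [ 78,  24, -50,  28],
 [ -6, -48,  50,  44]]
Now row reduce the product.
R2 ← R2 + (3/7)·R1: [0, 240/7, -240/7, -240/7]
R3 ← R3 + (13/7)·R1: [0, 480/7, -480/7, -480/7]
R4 ← R4 − (1/7)·R1: [0, -360/7, 360/7, 360/7]
R3 ← R3 − (2)·R2: [0, 0, 0, 0]
R4 ← R4 + (3/2)·R2: [0, 0, 0, 0]
2 nonzero rows, so rank(TC) = 2.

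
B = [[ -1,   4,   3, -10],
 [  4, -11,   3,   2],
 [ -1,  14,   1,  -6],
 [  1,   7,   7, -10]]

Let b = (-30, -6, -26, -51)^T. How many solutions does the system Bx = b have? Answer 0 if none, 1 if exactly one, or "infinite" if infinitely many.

1

Row reduce the augmented matrix [B | b].
R2 ← R2 + (4)·R1: [0, 5, 15, -38, -126]
R3 ← R3 − R1: [0, 10, -2, 4, 4]
R4 ← R4 + R1: [0, 11, 10, -20, -81]
R3 ← R3 − (2)·R2: [0, 0, -32, 80, 256]
R4 ← R4 − (11/5)·R2: [0, 0, -23, 318/5, 981/5]
R4 ← R4 − (23/32)·R3: [0, 0, 0, 61/10, 61/5]
The echelon form has 4 nonzero rows, and every pivot lies in the first 4 columns, so rank(B) = rank([B|b]) = 4.
The system is consistent.
rank = 4 = number of unknowns, so the solution is unique.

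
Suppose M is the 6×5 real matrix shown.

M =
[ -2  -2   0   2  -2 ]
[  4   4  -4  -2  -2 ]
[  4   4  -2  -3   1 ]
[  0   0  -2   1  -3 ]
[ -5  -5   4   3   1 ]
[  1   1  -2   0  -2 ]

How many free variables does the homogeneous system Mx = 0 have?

3

Row reduce to echelon form.
R2 ← R2 + (2)·R1: [0, 0, -4, 2, -6]
R3 ← R3 + (2)·R1: [0, 0, -2, 1, -3]
R5 ← R5 − (5/2)·R1: [0, 0, 4, -2, 6]
R6 ← R6 + (1/2)·R1: [0, 0, -2, 1, -3]
R3 ← R3 − (1/2)·R2: [0, 0, 0, 0, 0]
R4 ← R4 − (1/2)·R2: [0, 0, 0, 0, 0]
R5 ← R5 + R2: [0, 0, 0, 0, 0]
R6 ← R6 − (1/2)·R2: [0, 0, 0, 0, 0]
2 nonzero rows, so rank(M) = 2.
M has 5 columns; by rank–nullity, nullity = 5 − 2 = 3.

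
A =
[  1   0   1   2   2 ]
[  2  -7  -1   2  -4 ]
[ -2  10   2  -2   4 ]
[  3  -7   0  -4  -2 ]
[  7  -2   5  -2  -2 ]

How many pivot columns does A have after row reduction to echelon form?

4

Row reduce to echelon form.
R2 ← R2 − (2)·R1: [0, -7, -3, -2, -8]
R3 ← R3 + (2)·R1: [0, 10, 4, 2, 8]
R4 ← R4 − (3)·R1: [0, -7, -3, -10, -8]
R5 ← R5 − (7)·R1: [0, -2, -2, -16, -16]
R3 ← R3 + (10/7)·R2: [0, 0, -2/7, -6/7, -24/7]
R4 ← R4 − R2: [0, 0, 0, -8, 0]
R5 ← R5 − (2/7)·R2: [0, 0, -8/7, -108/7, -96/7]
R5 ← R5 − (4)·R3: [0, 0, 0, -12, 0]
R5 ← R5 − (3/2)·R4: [0, 0, 0, 0, 0]
Echelon form has 4 nonzero rows, so rank(A) = 4.
Each nonzero row contributes one pivot column: 4 pivot columns.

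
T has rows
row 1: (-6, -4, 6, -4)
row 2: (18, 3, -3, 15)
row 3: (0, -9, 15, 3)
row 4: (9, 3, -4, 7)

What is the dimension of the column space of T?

2

Row reduce to echelon form.
R2 ← R2 + (3)·R1: [0, -9, 15, 3]
R4 ← R4 + (3/2)·R1: [0, -3, 5, 1]
R3 ← R3 − R2: [0, 0, 0, 0]
R4 ← R4 − (1/3)·R2: [0, 0, 0, 0]
Echelon form has 2 nonzero rows, so rank(T) = 2.
The column space has dimension equal to the rank: 2.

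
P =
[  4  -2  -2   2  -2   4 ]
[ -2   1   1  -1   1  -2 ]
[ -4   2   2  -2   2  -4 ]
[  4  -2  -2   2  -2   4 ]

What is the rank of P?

Row reduce to echelon form.
R2 ← R2 + (1/2)·R1: [0, 0, 0, 0, 0, 0]
R3 ← R3 + R1: [0, 0, 0, 0, 0, 0]
R4 ← R4 − R1: [0, 0, 0, 0, 0, 0]
Echelon form has 1 nonzero row, so rank(P) = 1.

1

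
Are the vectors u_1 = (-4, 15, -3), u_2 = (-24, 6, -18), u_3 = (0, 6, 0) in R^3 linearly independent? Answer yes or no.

Form the matrix with these vectors as rows and row reduce.
R2 ← R2 − (6)·R1: [0, -84, 0]
R3 ← R3 + (1/14)·R2: [0, 0, 0]
2 nonzero rows, so the 3 vectors span a space of dimension 2.
Since 2 < 3, the vectors are linearly dependent.

no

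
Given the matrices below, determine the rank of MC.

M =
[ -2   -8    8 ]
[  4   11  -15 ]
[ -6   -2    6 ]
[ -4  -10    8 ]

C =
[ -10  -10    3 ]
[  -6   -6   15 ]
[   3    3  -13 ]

First compute MC:
[[ 92,  92, -230],
 [-151, -151, 372],
 [ 90,  90, -126],
 [124, 124, -266]]
Now row reduce the product.
R2 ← R2 + (151/92)·R1: [0, 0, -11/2]
R3 ← R3 − (45/46)·R1: [0, 0, 99]
R4 ← R4 − (31/23)·R1: [0, 0, 44]
R3 ← R3 + (18)·R2: [0, 0, 0]
R4 ← R4 + (8)·R2: [0, 0, 0]
2 nonzero rows, so rank(MC) = 2.

2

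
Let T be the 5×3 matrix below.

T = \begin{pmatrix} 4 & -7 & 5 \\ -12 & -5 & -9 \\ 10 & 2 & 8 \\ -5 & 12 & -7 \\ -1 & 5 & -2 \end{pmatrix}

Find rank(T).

Row reduce to echelon form.
R2 ← R2 + (3)·R1: [0, -26, 6]
R3 ← R3 − (5/2)·R1: [0, 39/2, -9/2]
R4 ← R4 + (5/4)·R1: [0, 13/4, -3/4]
R5 ← R5 + (1/4)·R1: [0, 13/4, -3/4]
R3 ← R3 + (3/4)·R2: [0, 0, 0]
R4 ← R4 + (1/8)·R2: [0, 0, 0]
R5 ← R5 + (1/8)·R2: [0, 0, 0]
Echelon form has 2 nonzero rows, so rank(T) = 2.

2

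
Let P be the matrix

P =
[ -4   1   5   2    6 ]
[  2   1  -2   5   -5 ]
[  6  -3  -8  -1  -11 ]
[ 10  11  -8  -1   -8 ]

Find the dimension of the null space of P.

Row reduce to echelon form.
R2 ← R2 + (1/2)·R1: [0, 3/2, 1/2, 6, -2]
R3 ← R3 + (3/2)·R1: [0, -3/2, -1/2, 2, -2]
R4 ← R4 + (5/2)·R1: [0, 27/2, 9/2, 4, 7]
R3 ← R3 + R2: [0, 0, 0, 8, -4]
R4 ← R4 − (9)·R2: [0, 0, 0, -50, 25]
R4 ← R4 + (25/4)·R3: [0, 0, 0, 0, 0]
3 nonzero rows, so rank(P) = 3.
P has 5 columns; by rank–nullity, nullity = 5 − 3 = 2.

2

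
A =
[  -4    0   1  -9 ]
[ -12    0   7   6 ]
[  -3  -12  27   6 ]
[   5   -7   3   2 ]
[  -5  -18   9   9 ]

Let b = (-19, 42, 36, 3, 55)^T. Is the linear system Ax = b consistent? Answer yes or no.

yes

Row reduce the augmented matrix [A | b].
R2 ← R2 − (3)·R1: [0, 0, 4, 33, 99]
R3 ← R3 − (3/4)·R1: [0, -12, 105/4, 51/4, 201/4]
R4 ← R4 + (5/4)·R1: [0, -7, 17/4, -37/4, -83/4]
R5 ← R5 − (5/4)·R1: [0, -18, 31/4, 81/4, 315/4]
Swap R2 ↔ R3
R4 ← R4 − (7/12)·R2: [0, 0, -177/16, -267/16, -801/16]
R5 ← R5 − (3/2)·R2: [0, 0, -253/8, 9/8, 27/8]
R4 ← R4 + (177/64)·R3: [0, 0, 0, 4773/64, 14319/64]
R5 ← R5 + (253/32)·R3: [0, 0, 0, 8385/32, 25155/32]
R5 ← R5 − (130/37)·R4: [0, 0, 0, 0, 0]
The echelon form has 4 nonzero rows, and every pivot lies in the first 4 columns, so rank(A) = rank([A|b]) = 4.
The system is consistent.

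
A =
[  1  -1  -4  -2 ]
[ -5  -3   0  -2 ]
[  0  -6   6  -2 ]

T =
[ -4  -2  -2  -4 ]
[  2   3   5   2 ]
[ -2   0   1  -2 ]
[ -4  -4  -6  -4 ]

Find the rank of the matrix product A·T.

First compute AT:
[[ 10,   3,   1,  10],
 [ 22,   9,   7,  22],
 [-16, -10, -12, -16]]
Now row reduce the product.
R2 ← R2 − (11/5)·R1: [0, 12/5, 24/5, 0]
R3 ← R3 + (8/5)·R1: [0, -26/5, -52/5, 0]
R3 ← R3 + (13/6)·R2: [0, 0, 0, 0]
2 nonzero rows, so rank(AT) = 2.

2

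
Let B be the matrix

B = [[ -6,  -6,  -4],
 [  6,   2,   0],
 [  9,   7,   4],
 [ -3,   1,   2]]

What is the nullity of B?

Row reduce to echelon form.
R2 ← R2 + R1: [0, -4, -4]
R3 ← R3 + (3/2)·R1: [0, -2, -2]
R4 ← R4 − (1/2)·R1: [0, 4, 4]
R3 ← R3 − (1/2)·R2: [0, 0, 0]
R4 ← R4 + R2: [0, 0, 0]
2 nonzero rows, so rank(B) = 2.
B has 3 columns; by rank–nullity, nullity = 3 − 2 = 1.

1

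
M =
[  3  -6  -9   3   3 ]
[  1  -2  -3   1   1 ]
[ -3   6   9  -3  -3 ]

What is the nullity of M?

4

Row reduce to echelon form.
R2 ← R2 − (1/3)·R1: [0, 0, 0, 0, 0]
R3 ← R3 + R1: [0, 0, 0, 0, 0]
1 nonzero row, so rank(M) = 1.
M has 5 columns; by rank–nullity, nullity = 5 − 1 = 4.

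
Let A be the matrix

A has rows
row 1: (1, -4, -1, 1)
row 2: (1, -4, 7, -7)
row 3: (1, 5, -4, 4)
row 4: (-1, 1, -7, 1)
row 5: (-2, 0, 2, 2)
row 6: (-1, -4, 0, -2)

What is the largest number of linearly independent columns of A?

4

Row reduce to echelon form.
R2 ← R2 − R1: [0, 0, 8, -8]
R3 ← R3 − R1: [0, 9, -3, 3]
R4 ← R4 + R1: [0, -3, -8, 2]
R5 ← R5 + (2)·R1: [0, -8, 0, 4]
R6 ← R6 + R1: [0, -8, -1, -1]
Swap R2 ↔ R3
R4 ← R4 + (1/3)·R2: [0, 0, -9, 3]
R5 ← R5 + (8/9)·R2: [0, 0, -8/3, 20/3]
R6 ← R6 + (8/9)·R2: [0, 0, -11/3, 5/3]
R4 ← R4 + (9/8)·R3: [0, 0, 0, -6]
R5 ← R5 + (1/3)·R3: [0, 0, 0, 4]
R6 ← R6 + (11/24)·R3: [0, 0, 0, -2]
R5 ← R5 + (2/3)·R4: [0, 0, 0, 0]
R6 ← R6 − (1/3)·R4: [0, 0, 0, 0]
Echelon form has 4 nonzero rows, so rank(A) = 4.
The rank gives the maximum number of linearly independent columns: 4.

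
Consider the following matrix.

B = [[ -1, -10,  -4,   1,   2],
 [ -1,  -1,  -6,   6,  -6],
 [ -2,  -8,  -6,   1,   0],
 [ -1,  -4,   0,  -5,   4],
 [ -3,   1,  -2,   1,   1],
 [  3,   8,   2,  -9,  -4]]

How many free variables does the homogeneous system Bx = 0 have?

Row reduce to echelon form.
R2 ← R2 − R1: [0, 9, -2, 5, -8]
R3 ← R3 − (2)·R1: [0, 12, 2, -1, -4]
R4 ← R4 − R1: [0, 6, 4, -6, 2]
R5 ← R5 − (3)·R1: [0, 31, 10, -2, -5]
R6 ← R6 + (3)·R1: [0, -22, -10, -6, 2]
R3 ← R3 − (4/3)·R2: [0, 0, 14/3, -23/3, 20/3]
R4 ← R4 − (2/3)·R2: [0, 0, 16/3, -28/3, 22/3]
R5 ← R5 − (31/9)·R2: [0, 0, 152/9, -173/9, 203/9]
R6 ← R6 + (22/9)·R2: [0, 0, -134/9, 56/9, -158/9]
R4 ← R4 − (8/7)·R3: [0, 0, 0, -4/7, -2/7]
R5 ← R5 − (76/21)·R3: [0, 0, 0, 179/21, -11/7]
R6 ← R6 + (67/21)·R3: [0, 0, 0, -383/21, 26/7]
R5 ← R5 + (179/12)·R4: [0, 0, 0, 0, -35/6]
R6 ← R6 − (383/12)·R4: [0, 0, 0, 0, 77/6]
R6 ← R6 + (11/5)·R5: [0, 0, 0, 0, 0]
5 nonzero rows, so rank(B) = 5.
B has 5 columns; by rank–nullity, nullity = 5 − 5 = 0.

0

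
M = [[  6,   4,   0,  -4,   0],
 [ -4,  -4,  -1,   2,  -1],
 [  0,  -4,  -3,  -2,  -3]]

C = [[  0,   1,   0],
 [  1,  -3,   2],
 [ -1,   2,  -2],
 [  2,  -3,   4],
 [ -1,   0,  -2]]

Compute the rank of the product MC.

2

First compute MC:
[[ -4,   6,  -8],
 [  2,   0,   4],
 [ -2,  12,  -4]]
Now row reduce the product.
R2 ← R2 + (1/2)·R1: [0, 3, 0]
R3 ← R3 − (1/2)·R1: [0, 9, 0]
R3 ← R3 − (3)·R2: [0, 0, 0]
2 nonzero rows, so rank(MC) = 2.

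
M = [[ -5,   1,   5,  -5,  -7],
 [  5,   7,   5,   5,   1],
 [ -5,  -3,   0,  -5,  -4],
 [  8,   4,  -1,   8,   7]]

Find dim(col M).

Row reduce to echelon form.
R2 ← R2 + R1: [0, 8, 10, 0, -6]
R3 ← R3 − R1: [0, -4, -5, 0, 3]
R4 ← R4 + (8/5)·R1: [0, 28/5, 7, 0, -21/5]
R3 ← R3 + (1/2)·R2: [0, 0, 0, 0, 0]
R4 ← R4 − (7/10)·R2: [0, 0, 0, 0, 0]
Echelon form has 2 nonzero rows, so rank(M) = 2.
The column space has dimension equal to the rank: 2.

2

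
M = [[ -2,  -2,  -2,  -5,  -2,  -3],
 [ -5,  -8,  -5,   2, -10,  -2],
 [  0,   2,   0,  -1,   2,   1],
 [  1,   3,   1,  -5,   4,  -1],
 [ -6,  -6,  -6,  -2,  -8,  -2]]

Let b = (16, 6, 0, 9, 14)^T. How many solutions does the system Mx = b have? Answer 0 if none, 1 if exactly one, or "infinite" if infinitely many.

infinite

Row reduce the augmented matrix [M | b].
R2 ← R2 − (5/2)·R1: [0, -3, 0, 29/2, -5, 11/2, -34]
R4 ← R4 + (1/2)·R1: [0, 2, 0, -15/2, 3, -5/2, 17]
R5 ← R5 − (3)·R1: [0, 0, 0, 13, -2, 7, -34]
R3 ← R3 + (2/3)·R2: [0, 0, 0, 26/3, -4/3, 14/3, -68/3]
R4 ← R4 + (2/3)·R2: [0, 0, 0, 13/6, -1/3, 7/6, -17/3]
R4 ← R4 − (1/4)·R3: [0, 0, 0, 0, 0, 0, 0]
R5 ← R5 − (3/2)·R3: [0, 0, 0, 0, 0, 0, 0]
The echelon form has 3 nonzero rows, and every pivot lies in the first 6 columns, so rank(M) = rank([M|b]) = 3.
The system is consistent.
rank = 3 < 6 unknowns, so there are infinitely many solutions.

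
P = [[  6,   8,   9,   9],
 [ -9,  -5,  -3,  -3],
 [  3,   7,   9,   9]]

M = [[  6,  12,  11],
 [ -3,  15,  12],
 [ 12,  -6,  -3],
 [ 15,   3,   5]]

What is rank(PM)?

2

First compute PM:
[[255, 165, 180],
 [-120, -174, -165],
 [240, 114, 135]]
Now row reduce the product.
R2 ← R2 + (8/17)·R1: [0, -1638/17, -1365/17]
R3 ← R3 − (16/17)·R1: [0, -702/17, -585/17]
R3 ← R3 − (3/7)·R2: [0, 0, 0]
2 nonzero rows, so rank(PM) = 2.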